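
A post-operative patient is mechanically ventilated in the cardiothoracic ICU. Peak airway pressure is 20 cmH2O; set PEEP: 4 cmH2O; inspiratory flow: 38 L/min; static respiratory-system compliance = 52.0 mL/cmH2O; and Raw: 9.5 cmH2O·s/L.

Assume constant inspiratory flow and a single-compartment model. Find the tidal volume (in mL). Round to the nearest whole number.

Flow: 38 L/min ÷ 60 = 0.6333 L/s.
Equation of motion (constant flow): PIP = Vt/C + R·V̇ + PEEP.
Vt/C = PIP − R·V̇ − PEEP = 20 − 6.016 − 4 = 9.984 cmH2O.
Vt = C × 9.984 = 52.0 × 9.984 = 519.17 mL.

519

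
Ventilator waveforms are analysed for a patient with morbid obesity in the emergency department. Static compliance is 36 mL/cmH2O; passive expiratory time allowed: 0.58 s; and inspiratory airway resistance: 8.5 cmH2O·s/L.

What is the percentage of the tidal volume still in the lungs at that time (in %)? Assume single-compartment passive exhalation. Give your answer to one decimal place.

τ = R × C = 8.5 × 36 mL/cmH2O = 8.5 × 0.036 L/cmH2O = 0.306 s.
Passive exhalation: V(t)/V₀ = e^(−t/τ) = e^(−0.58/0.306) = 0.1503.
Fraction remaining = 0.1503 → 15.03%.

15.0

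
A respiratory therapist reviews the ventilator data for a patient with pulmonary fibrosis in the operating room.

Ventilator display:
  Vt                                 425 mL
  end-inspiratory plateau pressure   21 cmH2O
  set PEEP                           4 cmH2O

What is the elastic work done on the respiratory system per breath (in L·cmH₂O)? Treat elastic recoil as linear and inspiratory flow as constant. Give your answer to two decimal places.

Elastic work ≈ ½ × (Pplat − PEEP) × Vt = 0.5 × (21 − 4) × 0.425 L = 0.5 × 17.0 × 0.425 = 3.613 L·cmH2O.

3.61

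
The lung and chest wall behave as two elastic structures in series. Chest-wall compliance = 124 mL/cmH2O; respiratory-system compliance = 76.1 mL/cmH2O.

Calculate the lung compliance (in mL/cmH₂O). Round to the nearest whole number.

1/CL = 1/Crs − 1/Ccw.
1/CL = 1/76.1 − 1/124 = 0.005076.
CL = 197.01 mL/cmH2O.

197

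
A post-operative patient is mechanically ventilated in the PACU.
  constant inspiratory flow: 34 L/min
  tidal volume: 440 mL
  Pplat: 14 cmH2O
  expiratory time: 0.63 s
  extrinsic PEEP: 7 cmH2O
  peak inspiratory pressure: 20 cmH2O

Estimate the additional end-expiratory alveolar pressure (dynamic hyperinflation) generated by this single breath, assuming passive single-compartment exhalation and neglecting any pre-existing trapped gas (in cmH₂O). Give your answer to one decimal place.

2.7

Flow: 34 L/min ÷ 60 = 0.5667 L/s.
R = (PIP − Pplat)/V̇ = (20 − 14) / 0.5667 = 6.0/0.5667 = 10.588 cmH2O·s/L.
C = Vt/(Pplat − PEEP) = 440.0 / (14 − 7) = 440.0/7.0 = 62.857 mL/cmH2O.
τ = R × C = 10.588 × 0.06286 L/cmH2O = 0.6656 s.
Fraction remaining = e^(−Te/τ) = e^(−0.63/0.6656) = 0.3881; trapped volume = 440.0 × 0.3881 = 170.76 mL.
Additional alveolar pressure from trapping ≈ V_trapped / C = 170.76 / 62.857 = 2.717 cmH2O.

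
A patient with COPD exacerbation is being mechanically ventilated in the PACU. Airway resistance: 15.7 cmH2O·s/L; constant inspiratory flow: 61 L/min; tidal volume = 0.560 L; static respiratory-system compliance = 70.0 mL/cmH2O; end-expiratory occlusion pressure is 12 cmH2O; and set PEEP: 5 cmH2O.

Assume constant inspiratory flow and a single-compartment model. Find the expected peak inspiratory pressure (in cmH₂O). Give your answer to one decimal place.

Flow: 61 L/min ÷ 60 = 1.0167 L/s.
Total PEEP = 12 cmH2O (set 5 + intrinsic 7); this is the baseline alveolar pressure.
Equation of motion (constant flow): PIP = Vt/C + R·V̇ + PEEP.
PIP = 560/70.0 + 15.7×1.0167 + 12 = 8.0 + 15.962 + 12 = 35.962 cmH2O.

36.0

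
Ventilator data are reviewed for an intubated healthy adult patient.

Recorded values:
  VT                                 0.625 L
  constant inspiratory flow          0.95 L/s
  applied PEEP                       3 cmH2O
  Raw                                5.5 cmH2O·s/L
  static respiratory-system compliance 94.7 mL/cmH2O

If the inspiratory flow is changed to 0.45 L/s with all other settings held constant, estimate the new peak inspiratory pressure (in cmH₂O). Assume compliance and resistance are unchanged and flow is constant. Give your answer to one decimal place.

12.1

PIP = Vt/C + R·V̇ + PEEP (constant-flow equation of motion).
Only the resistive term changes: ΔPIP = R × ΔV̇ = 5.5 × (0.45 − 0.95) = 5.5 × -0.5 = -2.75 cmH2O.
Original PIP = 625/94.7 + 5.5×0.95 + 3 = 14.825 cmH2O; new PIP = 14.825 + (-2.75) = 12.075 cmH2O.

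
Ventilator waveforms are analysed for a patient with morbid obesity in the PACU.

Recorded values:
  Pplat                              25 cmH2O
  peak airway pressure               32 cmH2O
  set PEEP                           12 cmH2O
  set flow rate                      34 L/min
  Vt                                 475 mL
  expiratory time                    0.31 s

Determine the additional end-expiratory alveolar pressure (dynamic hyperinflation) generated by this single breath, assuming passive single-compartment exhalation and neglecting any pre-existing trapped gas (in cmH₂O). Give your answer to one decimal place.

Flow: 34 L/min ÷ 60 = 0.5667 L/s.
R = (PIP − Pplat)/V̇ = (32 − 25) / 0.5667 = 7.0/0.5667 = 12.352 cmH2O·s/L.
C = Vt/(Pplat − PEEP) = 475.0 / (25 − 12) = 475.0/13.0 = 36.538 mL/cmH2O.
τ = R × C = 12.352 × 0.03654 L/cmH2O = 0.4513 s.
Fraction remaining = e^(−Te/τ) = e^(−0.31/0.4513) = 0.5031; trapped volume = 475.0 × 0.5031 = 238.97 mL.
Additional alveolar pressure from trapping ≈ V_trapped / C = 238.97 / 36.538 = 6.54 cmH2O.

6.5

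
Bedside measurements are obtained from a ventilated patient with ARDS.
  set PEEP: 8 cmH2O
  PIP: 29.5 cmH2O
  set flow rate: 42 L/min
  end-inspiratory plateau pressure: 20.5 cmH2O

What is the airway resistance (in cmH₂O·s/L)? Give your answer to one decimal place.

Flow: 42 L/min ÷ 60 = 0.7 L/s.
Raw = (PIP − Pplat) / flow = (29.5 − 20.5) / 0.7 = 9.0 / 0.7 = 12.857 cmH2O·s/L.

12.9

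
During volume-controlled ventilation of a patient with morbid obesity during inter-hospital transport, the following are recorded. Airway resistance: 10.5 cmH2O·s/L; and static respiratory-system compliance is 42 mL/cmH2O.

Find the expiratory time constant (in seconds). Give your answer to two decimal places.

0.44

τ = R × C = 10.5 × 42 mL/cmH2O = 10.5 × 0.042 L/cmH2O = 0.441 s.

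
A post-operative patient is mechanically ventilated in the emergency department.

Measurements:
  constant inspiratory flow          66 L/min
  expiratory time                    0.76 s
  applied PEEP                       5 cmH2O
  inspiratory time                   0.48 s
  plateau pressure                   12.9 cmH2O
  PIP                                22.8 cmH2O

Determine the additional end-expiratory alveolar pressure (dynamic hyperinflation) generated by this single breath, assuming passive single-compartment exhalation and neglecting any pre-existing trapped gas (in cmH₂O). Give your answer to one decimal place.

Flow: 66 L/min ÷ 60 = 1.1 L/s.
Vt = flow × Ti = 1.1 L/s × 0.48 s × 1000 mL/L = 528.0 mL.
R = (PIP − Pplat)/V̇ = (22.8 − 12.9) / 1.1 = 9.9/1.1 = 9.0 cmH2O·s/L.
C = Vt/(Pplat − PEEP) = 528.0 / (12.9 − 5) = 528.0/7.9 = 66.835 mL/cmH2O.
τ = R × C = 9.0 × 0.06684 L/cmH2O = 0.6016 s.
Fraction remaining = e^(−Te/τ) = e^(−0.76/0.6016) = 0.2827; trapped volume = 528.0 × 0.2827 = 149.27 mL.
Additional alveolar pressure from trapping ≈ V_trapped / C = 149.27 / 66.835 = 2.233 cmH2O.

2.2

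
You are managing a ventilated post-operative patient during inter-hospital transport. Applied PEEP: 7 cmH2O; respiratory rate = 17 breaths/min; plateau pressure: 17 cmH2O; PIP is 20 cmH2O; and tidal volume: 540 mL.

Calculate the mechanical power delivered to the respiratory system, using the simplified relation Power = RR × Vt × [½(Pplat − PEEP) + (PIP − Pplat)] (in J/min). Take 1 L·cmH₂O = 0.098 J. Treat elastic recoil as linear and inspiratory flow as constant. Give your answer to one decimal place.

Per-breath work = Vt × [½(Pplat−PEEP) + (PIP−Pplat)] = 0.540 × [0.5×10.0 + 3.0] = 0.540 × 8.0 = 4.32 L·cmH2O.
Power = 17 × 4.32 = 73.44 L·cmH2O/min.
× 0.098 J/(L·cmH2O) → 7.197 J/min.

7.2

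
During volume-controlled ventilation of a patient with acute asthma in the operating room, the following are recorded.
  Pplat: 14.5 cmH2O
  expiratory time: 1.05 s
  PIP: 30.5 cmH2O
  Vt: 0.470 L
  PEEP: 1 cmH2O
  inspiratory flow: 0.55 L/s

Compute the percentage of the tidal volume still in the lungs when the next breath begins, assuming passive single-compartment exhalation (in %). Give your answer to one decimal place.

35.5

R = (PIP − Pplat)/V̇ = (30.5 − 14.5) / 0.55 = 16.0/0.55 = 29.091 cmH2O·s/L.
C = Vt/(Pplat − PEEP) = 470.0 / (14.5 − 1) = 470.0/13.5 = 34.815 mL/cmH2O.
τ = R × C = 29.091 × 0.03482 L/cmH2O = 1.013 s.
Fraction remaining at end-expiration = e^(−Te/τ) = e^(−1.05/1.013) = 0.3547 → 35.47%.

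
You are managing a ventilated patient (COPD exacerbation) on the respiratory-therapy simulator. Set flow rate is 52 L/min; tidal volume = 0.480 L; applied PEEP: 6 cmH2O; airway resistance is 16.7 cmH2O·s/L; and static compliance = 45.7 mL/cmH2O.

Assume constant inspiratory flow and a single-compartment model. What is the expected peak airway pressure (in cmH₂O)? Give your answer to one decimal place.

Flow: 52 L/min ÷ 60 = 0.8667 L/s.
Equation of motion (constant flow): PIP = Vt/C + R·V̇ + PEEP.
PIP = 480/45.7 + 16.7×0.8667 + 6 = 10.503 + 14.474 + 6 = 30.977 cmH2O.

31.0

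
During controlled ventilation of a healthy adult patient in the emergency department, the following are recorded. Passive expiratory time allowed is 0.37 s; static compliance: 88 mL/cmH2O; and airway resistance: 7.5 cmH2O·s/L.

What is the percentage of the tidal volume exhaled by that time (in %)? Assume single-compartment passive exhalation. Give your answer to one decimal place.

τ = R × C = 7.5 × 88 mL/cmH2O = 7.5 × 0.088 L/cmH2O = 0.66 s.
Passive exhalation: V(t)/V₀ = e^(−t/τ) = e^(−0.37/0.66) = 0.5709.
Fraction exhaled = 1 − 0.5709 = 0.4291 → 42.91%.

42.9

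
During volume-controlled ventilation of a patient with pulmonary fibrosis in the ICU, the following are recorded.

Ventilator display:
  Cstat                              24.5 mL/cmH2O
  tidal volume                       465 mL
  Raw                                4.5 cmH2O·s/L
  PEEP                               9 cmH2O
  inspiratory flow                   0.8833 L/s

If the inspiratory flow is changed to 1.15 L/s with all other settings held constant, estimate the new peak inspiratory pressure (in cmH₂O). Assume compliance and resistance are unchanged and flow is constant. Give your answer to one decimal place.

33.2

PIP = Vt/C + R·V̇ + PEEP (constant-flow equation of motion).
Only the resistive term changes: ΔPIP = R × ΔV̇ = 4.5 × (1.15 − 0.8833) = 4.5 × 0.2667 = 1.2 cmH2O.
Original PIP = 465/24.5 + 4.5×0.8833 + 9 = 31.954 cmH2O; new PIP = 31.954 + (1.2) = 33.154 cmH2O.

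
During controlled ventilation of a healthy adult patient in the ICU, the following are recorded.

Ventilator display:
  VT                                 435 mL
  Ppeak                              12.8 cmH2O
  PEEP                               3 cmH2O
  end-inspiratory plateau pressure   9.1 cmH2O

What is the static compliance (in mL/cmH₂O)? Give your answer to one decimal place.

Cstat = Vt / (Pplat − PEEP) = 435 / (9.1 − 3) = 435 / 6.1 = 71.311 mL/cmH2O.

71.3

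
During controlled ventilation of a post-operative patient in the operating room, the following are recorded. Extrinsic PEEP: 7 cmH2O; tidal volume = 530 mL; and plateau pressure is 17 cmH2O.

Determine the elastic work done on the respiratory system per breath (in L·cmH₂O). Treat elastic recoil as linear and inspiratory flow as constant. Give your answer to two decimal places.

Elastic work ≈ ½ × (Pplat − PEEP) × Vt = 0.5 × (17 − 7) × 0.530 L = 0.5 × 10.0 × 0.530 = 2.65 L·cmH2O.

2.65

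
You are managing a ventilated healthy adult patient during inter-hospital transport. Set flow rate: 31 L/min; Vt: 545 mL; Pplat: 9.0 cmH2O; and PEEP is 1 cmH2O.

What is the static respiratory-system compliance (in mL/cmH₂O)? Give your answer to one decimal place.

68.1

Cstat = Vt / (Pplat − PEEP) = 545 / (9.0 − 1) = 545 / 8.0 = 68.125 mL/cmH2O.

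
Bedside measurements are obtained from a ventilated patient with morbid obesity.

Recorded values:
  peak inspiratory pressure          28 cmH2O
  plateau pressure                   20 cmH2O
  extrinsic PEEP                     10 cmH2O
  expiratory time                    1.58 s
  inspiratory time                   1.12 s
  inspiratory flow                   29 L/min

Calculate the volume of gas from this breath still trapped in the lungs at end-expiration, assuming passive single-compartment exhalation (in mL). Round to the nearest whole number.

93

Flow: 29 L/min ÷ 60 = 0.4833 L/s.
Vt = flow × Ti = 0.4833 L/s × 1.12 s × 1000 mL/L = 541.3 mL.
R = (PIP − Pplat)/V̇ = (28 − 20) / 0.4833 = 8.0/0.4833 = 16.553 cmH2O·s/L.
C = Vt/(Pplat − PEEP) = 541.3 / (20 − 10) = 541.3/10.0 = 54.13 mL/cmH2O.
τ = R × C = 16.553 × 0.05413 L/cmH2O = 0.896 s.
Fraction remaining = e^(−Te/τ) = e^(−1.58/0.896) = 0.1715.
Trapped volume = 541.3 × 0.1715 = 92.833 mL.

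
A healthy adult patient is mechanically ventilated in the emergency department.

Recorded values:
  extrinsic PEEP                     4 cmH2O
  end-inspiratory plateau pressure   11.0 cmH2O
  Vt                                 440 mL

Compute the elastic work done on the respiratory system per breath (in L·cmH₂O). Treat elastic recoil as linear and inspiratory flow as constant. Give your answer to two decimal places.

Elastic work ≈ ½ × (Pplat − PEEP) × Vt = 0.5 × (11.0 − 4) × 0.440 L = 0.5 × 7.0 × 0.440 = 1.54 L·cmH2O.

1.54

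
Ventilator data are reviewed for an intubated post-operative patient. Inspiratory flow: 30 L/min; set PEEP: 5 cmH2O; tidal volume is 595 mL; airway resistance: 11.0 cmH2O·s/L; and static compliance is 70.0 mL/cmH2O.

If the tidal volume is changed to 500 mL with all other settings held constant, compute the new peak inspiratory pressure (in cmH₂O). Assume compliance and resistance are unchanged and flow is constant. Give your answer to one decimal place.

17.6

Flow: 30 L/min ÷ 60 = 0.5 L/s.
PIP = Vt/C + R·V̇ + PEEP (constant-flow equation of motion).
Only the elastic term changes: ΔPIP = ΔVt / C = (500 − 595) / 70.0 = -1.357 cmH2O.
Original PIP = 595/70.0 + 11.0×0.5 + 5 = 19.0 cmH2O; new PIP = 19.0 + (-1.357) = 17.643 cmH2O.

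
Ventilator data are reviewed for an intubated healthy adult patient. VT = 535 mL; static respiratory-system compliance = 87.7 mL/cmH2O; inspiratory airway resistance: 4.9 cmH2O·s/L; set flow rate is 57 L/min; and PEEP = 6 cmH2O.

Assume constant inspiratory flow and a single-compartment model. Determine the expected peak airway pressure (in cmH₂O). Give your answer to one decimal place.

16.8

Flow: 57 L/min ÷ 60 = 0.95 L/s.
Equation of motion (constant flow): PIP = Vt/C + R·V̇ + PEEP.
PIP = 535/87.7 + 4.9×0.95 + 6 = 6.1 + 4.655 + 6 = 16.755 cmH2O.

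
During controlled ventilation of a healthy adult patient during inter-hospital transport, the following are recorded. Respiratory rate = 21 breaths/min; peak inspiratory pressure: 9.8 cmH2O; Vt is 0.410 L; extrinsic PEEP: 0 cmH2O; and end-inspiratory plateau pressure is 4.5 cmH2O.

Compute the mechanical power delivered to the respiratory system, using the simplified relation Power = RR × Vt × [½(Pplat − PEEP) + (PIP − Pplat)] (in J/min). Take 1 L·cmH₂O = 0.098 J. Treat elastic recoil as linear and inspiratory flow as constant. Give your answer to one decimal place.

6.4

Per-breath work = Vt × [½(Pplat−PEEP) + (PIP−Pplat)] = 0.410 × [0.5×4.5 + 5.3] = 0.410 × 7.55 = 3.096 L·cmH2O.
Power = 21 × 3.096 = 65.016 L·cmH2O/min.
× 0.098 J/(L·cmH2O) → 6.372 J/min.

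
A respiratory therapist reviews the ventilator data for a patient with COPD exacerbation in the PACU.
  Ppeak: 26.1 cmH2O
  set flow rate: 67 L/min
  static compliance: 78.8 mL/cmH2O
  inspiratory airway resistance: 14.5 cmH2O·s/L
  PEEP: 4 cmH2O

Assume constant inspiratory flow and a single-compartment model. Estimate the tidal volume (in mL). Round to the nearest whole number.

466

Flow: 67 L/min ÷ 60 = 1.1167 L/s.
Equation of motion (constant flow): PIP = Vt/C + R·V̇ + PEEP.
Vt/C = PIP − R·V̇ − PEEP = 26.1 − 16.192 − 4 = 5.908 cmH2O.
Vt = C × 5.908 = 78.8 × 5.908 = 465.55 mL.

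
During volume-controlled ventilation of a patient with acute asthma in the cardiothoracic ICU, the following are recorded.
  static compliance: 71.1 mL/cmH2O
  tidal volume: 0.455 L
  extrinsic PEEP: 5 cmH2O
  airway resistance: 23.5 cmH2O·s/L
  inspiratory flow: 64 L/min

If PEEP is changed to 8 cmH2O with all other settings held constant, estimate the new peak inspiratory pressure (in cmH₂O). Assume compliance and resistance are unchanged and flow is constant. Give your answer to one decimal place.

39.5

Flow: 64 L/min ÷ 60 = 1.0667 L/s.
PIP = Vt/C + R·V̇ + PEEP (constant-flow equation of motion).
Only the baseline term changes: ΔPIP = ΔPEEP = 8 − 5 = 3.0 cmH2O.
Original PIP = 455/71.1 + 23.5×1.0667 + 5 = 36.467 cmH2O; new PIP = 36.467 + (3.0) = 39.467 cmH2O.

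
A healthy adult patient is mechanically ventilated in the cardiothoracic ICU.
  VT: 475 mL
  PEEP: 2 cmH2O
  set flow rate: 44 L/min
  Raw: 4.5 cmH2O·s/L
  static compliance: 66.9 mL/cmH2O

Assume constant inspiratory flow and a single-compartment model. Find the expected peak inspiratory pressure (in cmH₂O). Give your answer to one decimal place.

12.4

Flow: 44 L/min ÷ 60 = 0.7333 L/s.
Equation of motion (constant flow): PIP = Vt/C + R·V̇ + PEEP.
PIP = 475/66.9 + 4.5×0.7333 + 2 = 7.1 + 3.3 + 2 = 12.4 cmH2O.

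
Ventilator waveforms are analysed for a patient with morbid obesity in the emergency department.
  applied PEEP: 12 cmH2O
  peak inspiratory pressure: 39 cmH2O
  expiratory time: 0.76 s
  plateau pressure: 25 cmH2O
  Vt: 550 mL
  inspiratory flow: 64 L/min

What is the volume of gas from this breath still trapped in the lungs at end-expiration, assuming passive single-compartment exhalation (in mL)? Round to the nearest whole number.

Flow: 64 L/min ÷ 60 = 1.0667 L/s.
R = (PIP − Pplat)/V̇ = (39 − 25) / 1.0667 = 14.0/1.0667 = 13.125 cmH2O·s/L.
C = Vt/(Pplat − PEEP) = 550.0 / (25 − 12) = 550.0/13.0 = 42.308 mL/cmH2O.
τ = R × C = 13.125 × 0.04231 L/cmH2O = 0.5553 s.
Fraction remaining = e^(−Te/τ) = e^(−0.76/0.5553) = 0.2545.
Trapped volume = 550.0 × 0.2545 = 139.98 mL.

140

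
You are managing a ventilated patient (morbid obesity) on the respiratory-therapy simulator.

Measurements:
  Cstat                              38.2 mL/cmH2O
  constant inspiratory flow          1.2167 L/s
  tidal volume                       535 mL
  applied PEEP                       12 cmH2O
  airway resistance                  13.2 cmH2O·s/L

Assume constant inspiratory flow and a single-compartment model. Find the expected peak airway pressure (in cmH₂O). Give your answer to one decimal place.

Equation of motion (constant flow): PIP = Vt/C + R·V̇ + PEEP.
PIP = 535/38.2 + 13.2×1.2167 + 12 = 14.005 + 16.06 + 12 = 42.065 cmH2O.

42.1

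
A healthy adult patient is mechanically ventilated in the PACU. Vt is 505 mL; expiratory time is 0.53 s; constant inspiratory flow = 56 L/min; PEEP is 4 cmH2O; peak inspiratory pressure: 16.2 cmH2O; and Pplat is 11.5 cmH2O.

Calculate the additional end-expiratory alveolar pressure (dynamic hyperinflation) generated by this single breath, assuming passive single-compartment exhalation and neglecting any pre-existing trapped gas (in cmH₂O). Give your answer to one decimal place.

Flow: 56 L/min ÷ 60 = 0.9333 L/s.
R = (PIP − Pplat)/V̇ = (16.2 − 11.5) / 0.9333 = 4.7/0.9333 = 5.036 cmH2O·s/L.
C = Vt/(Pplat − PEEP) = 505.0 / (11.5 − 4) = 505.0/7.5 = 67.333 mL/cmH2O.
τ = R × C = 5.036 × 0.06733 L/cmH2O = 0.3391 s.
Fraction remaining = e^(−Te/τ) = e^(−0.53/0.3391) = 0.2095; trapped volume = 505.0 × 0.2095 = 105.8 mL.
Additional alveolar pressure from trapping ≈ V_trapped / C = 105.8 / 67.333 = 1.571 cmH2O.

1.6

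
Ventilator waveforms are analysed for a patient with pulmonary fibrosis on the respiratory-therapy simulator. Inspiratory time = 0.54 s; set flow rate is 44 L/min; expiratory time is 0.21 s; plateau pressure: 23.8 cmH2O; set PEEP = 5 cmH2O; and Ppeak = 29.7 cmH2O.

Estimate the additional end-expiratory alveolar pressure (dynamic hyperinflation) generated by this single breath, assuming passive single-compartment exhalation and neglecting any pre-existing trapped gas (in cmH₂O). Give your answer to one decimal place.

Flow: 44 L/min ÷ 60 = 0.7333 L/s.
Vt = flow × Ti = 0.7333 L/s × 0.54 s × 1000 mL/L = 395.98 mL.
R = (PIP − Pplat)/V̇ = (29.7 − 23.8) / 0.7333 = 5.9/0.7333 = 8.046 cmH2O·s/L.
C = Vt/(Pplat − PEEP) = 395.98 / (23.8 − 5) = 395.98/18.8 = 21.063 mL/cmH2O.
τ = R × C = 8.046 × 0.02106 L/cmH2O = 0.1694 s.
Fraction remaining = e^(−Te/τ) = e^(−0.21/0.1694) = 0.2895; trapped volume = 395.98 × 0.2895 = 114.64 mL.
Additional alveolar pressure from trapping ≈ V_trapped / C = 114.64 / 21.063 = 5.443 cmH2O.

5.4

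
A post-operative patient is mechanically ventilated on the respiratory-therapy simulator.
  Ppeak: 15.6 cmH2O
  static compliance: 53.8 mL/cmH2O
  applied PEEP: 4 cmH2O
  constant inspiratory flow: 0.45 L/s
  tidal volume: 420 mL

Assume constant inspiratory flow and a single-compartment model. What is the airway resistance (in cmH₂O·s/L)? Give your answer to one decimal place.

Equation of motion (constant flow): PIP = Vt/C + R·V̇ + PEEP.
R·V̇ = PIP − Vt/C − PEEP = 15.6 − 420/53.8 − 4 = 15.6 − 7.807 − 4 = 3.793 cmH2O.
R = 3.793 / 0.45 = 8.429 cmH2O·s/L.

8.4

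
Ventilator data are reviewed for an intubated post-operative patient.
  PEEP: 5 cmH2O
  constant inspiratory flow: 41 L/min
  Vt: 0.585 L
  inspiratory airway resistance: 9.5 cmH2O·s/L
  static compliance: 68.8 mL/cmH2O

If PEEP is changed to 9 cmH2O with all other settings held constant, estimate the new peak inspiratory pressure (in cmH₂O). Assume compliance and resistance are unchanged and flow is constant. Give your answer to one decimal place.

Flow: 41 L/min ÷ 60 = 0.6833 L/s.
PIP = Vt/C + R·V̇ + PEEP (constant-flow equation of motion).
Only the baseline term changes: ΔPIP = ΔPEEP = 9 − 5 = 4.0 cmH2O.
Original PIP = 585/68.8 + 9.5×0.6833 + 5 = 19.994 cmH2O; new PIP = 19.994 + (4.0) = 23.994 cmH2O.

24.0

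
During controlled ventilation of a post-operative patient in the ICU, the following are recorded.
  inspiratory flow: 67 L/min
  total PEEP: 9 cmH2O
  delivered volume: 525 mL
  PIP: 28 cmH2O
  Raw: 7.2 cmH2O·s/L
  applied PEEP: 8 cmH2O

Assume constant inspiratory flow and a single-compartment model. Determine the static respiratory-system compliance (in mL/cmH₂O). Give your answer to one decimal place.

47.9

Flow: 67 L/min ÷ 60 = 1.1167 L/s.
Total PEEP = 9 cmH2O (set 8 + intrinsic 1); this is the baseline alveolar pressure.
Equation of motion (constant flow): PIP = Vt/C + R·V̇ + PEEP.
Vt/C = PIP − R·V̇ − PEEP = 28 − 7.2×1.1167 − 9 = 28 − 8.04 − 9 = 10.96 cmH2O.
C = Vt / 10.96 = 525 / 10.96 = 47.901 mL/cmH2O.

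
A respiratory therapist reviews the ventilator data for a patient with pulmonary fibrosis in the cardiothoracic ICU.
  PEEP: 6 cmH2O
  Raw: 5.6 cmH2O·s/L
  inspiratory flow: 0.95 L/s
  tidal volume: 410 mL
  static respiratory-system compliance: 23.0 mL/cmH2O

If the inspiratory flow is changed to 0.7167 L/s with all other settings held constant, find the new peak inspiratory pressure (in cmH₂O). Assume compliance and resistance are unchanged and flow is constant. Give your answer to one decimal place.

27.8

PIP = Vt/C + R·V̇ + PEEP (constant-flow equation of motion).
Only the resistive term changes: ΔPIP = R × ΔV̇ = 5.6 × (0.7167 − 0.95) = 5.6 × -0.2333 = -1.306 cmH2O.
Original PIP = 410/23.0 + 5.6×0.95 + 6 = 29.146 cmH2O; new PIP = 29.146 + (-1.306) = 27.84 cmH2O.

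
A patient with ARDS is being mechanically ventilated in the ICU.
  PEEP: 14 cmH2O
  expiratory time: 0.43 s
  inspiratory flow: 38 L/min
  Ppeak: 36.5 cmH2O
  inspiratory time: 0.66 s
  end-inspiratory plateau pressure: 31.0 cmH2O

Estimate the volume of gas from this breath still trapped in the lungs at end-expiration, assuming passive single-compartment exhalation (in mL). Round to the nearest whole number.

Flow: 38 L/min ÷ 60 = 0.6333 L/s.
Vt = flow × Ti = 0.6333 L/s × 0.66 s × 1000 mL/L = 417.98 mL.
R = (PIP − Pplat)/V̇ = (36.5 − 31.0) / 0.6333 = 5.5/0.6333 = 8.685 cmH2O·s/L.
C = Vt/(Pplat − PEEP) = 417.98 / (31.0 − 14) = 417.98/17.0 = 24.587 mL/cmH2O.
τ = R × C = 8.685 × 0.02459 L/cmH2O = 0.2136 s.
Fraction remaining = e^(−Te/τ) = e^(−0.43/0.2136) = 0.1336.
Trapped volume = 417.98 × 0.1336 = 55.842 mL.

56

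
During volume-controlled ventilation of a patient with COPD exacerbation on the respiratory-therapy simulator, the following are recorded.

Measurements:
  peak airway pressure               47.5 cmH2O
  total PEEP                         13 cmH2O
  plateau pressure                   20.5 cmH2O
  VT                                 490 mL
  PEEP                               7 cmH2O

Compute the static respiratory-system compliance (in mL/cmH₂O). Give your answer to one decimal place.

65.3

End-expiratory occlusion gives total PEEP = 13 cmH2O (intrinsic PEEP = 13 − 7 = 6). Use total PEEP for the elastic gradient.
Cstat = Vt / (Pplat − PEEPtotal) = 490 / (20.5 − 13) = 490 / 7.5 = 65.333 mL/cmH2O.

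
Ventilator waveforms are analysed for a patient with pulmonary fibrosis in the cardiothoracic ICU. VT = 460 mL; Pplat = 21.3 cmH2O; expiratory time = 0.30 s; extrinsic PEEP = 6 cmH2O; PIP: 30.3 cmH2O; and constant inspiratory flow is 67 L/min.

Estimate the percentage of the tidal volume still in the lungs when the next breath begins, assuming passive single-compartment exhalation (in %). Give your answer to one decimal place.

29.0

Flow: 67 L/min ÷ 60 = 1.1167 L/s.
R = (PIP − Pplat)/V̇ = (30.3 − 21.3) / 1.1167 = 9.0/1.1167 = 8.059 cmH2O·s/L.
C = Vt/(Pplat − PEEP) = 460.0 / (21.3 − 6) = 460.0/15.3 = 30.065 mL/cmH2O.
τ = R × C = 8.059 × 0.03007 L/cmH2O = 0.2423 s.
Fraction remaining at end-expiration = e^(−Te/τ) = e^(−0.30/0.2423) = 0.2899 → 28.99%.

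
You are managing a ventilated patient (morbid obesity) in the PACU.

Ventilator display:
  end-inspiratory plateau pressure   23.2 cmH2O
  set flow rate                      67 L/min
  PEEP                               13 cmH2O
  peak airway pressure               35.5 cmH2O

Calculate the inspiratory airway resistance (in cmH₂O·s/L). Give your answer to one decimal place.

11.0

Flow: 67 L/min ÷ 60 = 1.1167 L/s.
Raw = (PIP − Pplat) / flow = (35.5 − 23.2) / 1.1167 = 12.3 / 1.1167 = 11.015 cmH2O·s/L.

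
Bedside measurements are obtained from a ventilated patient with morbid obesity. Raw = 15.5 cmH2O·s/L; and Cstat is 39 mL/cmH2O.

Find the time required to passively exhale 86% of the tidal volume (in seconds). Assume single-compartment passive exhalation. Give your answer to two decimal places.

τ = R × C = 15.5 × 39 mL/cmH2O = 15.5 × 0.039 L/cmH2O = 0.6045 s.
Exhaled fraction f = 1 − e^(−t/τ) → t = −τ·ln(1 − f) = −0.6045·ln(0.14) = 1.189 s.

1.19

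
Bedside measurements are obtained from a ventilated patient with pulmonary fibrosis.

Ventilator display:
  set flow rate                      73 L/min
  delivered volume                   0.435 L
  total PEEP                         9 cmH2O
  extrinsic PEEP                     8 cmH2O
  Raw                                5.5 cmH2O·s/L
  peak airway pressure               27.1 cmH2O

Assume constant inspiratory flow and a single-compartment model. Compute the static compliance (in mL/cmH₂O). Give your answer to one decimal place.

Flow: 73 L/min ÷ 60 = 1.2167 L/s.
Total PEEP = 9 cmH2O (set 8 + intrinsic 1); this is the baseline alveolar pressure.
Equation of motion (constant flow): PIP = Vt/C + R·V̇ + PEEP.
Vt/C = PIP − R·V̇ − PEEP = 27.1 − 5.5×1.2167 − 9 = 27.1 − 6.692 − 9 = 11.408 cmH2O.
C = Vt / 11.408 = 435 / 11.408 = 38.131 mL/cmH2O.

38.1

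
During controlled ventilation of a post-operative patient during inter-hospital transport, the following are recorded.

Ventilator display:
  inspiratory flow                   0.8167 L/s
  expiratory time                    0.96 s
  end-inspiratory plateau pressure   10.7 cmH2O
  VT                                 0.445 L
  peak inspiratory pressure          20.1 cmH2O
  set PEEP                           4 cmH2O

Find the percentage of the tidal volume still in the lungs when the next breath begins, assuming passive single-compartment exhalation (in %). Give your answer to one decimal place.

R = (PIP − Pplat)/V̇ = (20.1 − 10.7) / 0.8167 = 9.4/0.8167 = 11.51 cmH2O·s/L.
C = Vt/(Pplat − PEEP) = 445.0 / (10.7 − 4) = 445.0/6.7 = 66.418 mL/cmH2O.
τ = R × C = 11.51 × 0.06642 L/cmH2O = 0.7645 s.
Fraction remaining at end-expiration = e^(−Te/τ) = e^(−0.96/0.7645) = 0.2849 → 28.49%.

28.5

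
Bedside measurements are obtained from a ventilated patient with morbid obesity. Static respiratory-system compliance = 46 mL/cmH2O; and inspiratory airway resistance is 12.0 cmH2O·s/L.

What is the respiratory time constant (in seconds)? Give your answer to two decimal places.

0.55

τ = R × C = 12.0 × 46 mL/cmH2O = 12.0 × 0.046 L/cmH2O = 0.552 s.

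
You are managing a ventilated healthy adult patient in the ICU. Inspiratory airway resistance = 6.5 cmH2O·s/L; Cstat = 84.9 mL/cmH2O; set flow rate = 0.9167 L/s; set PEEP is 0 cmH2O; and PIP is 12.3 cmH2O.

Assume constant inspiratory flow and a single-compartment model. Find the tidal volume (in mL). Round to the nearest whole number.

538

Equation of motion (constant flow): PIP = Vt/C + R·V̇ + PEEP.
Vt/C = PIP − R·V̇ − PEEP = 12.3 − 5.959 − 0 = 6.341 cmH2O.
Vt = C × 6.341 = 84.9 × 6.341 = 538.35 mL.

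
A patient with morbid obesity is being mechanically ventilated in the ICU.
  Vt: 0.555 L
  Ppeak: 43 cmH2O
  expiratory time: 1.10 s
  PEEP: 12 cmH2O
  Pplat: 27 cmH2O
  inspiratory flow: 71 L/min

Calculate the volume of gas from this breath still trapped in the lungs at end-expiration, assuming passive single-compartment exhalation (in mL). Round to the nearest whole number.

62

Flow: 71 L/min ÷ 60 = 1.1833 L/s.
R = (PIP − Pplat)/V̇ = (43 − 27) / 1.1833 = 16.0/1.1833 = 13.522 cmH2O·s/L.
C = Vt/(Pplat − PEEP) = 555.0 / (27 − 12) = 555.0/15.0 = 37.0 mL/cmH2O.
τ = R × C = 13.522 × 0.037 L/cmH2O = 0.5003 s.
Fraction remaining = e^(−Te/τ) = e^(−1.10/0.5003) = 0.1109.
Trapped volume = 555.0 × 0.1109 = 61.55 mL.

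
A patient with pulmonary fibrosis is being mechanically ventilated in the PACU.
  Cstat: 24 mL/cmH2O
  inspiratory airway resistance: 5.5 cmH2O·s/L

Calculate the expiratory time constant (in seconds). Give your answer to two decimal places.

0.13

τ = R × C = 5.5 × 24 mL/cmH2O = 5.5 × 0.024 L/cmH2O = 0.132 s.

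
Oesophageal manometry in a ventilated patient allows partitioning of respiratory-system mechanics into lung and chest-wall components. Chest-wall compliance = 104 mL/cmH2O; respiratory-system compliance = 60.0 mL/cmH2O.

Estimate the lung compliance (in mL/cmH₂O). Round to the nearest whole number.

1/CL = 1/Crs − 1/Ccw.
1/CL = 1/60.0 − 1/104 = 0.007051.
CL = 141.82 mL/cmH2O.

142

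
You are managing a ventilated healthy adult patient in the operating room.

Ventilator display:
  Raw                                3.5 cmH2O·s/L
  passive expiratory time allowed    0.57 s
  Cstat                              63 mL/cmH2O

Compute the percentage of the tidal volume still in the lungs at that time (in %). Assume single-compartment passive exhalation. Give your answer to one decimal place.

τ = R × C = 3.5 × 63 mL/cmH2O = 3.5 × 0.063 L/cmH2O = 0.2205 s.
Passive exhalation: V(t)/V₀ = e^(−t/τ) = e^(−0.57/0.2205) = 0.07539.
Fraction remaining = 0.07539 → 7.539%.

7.5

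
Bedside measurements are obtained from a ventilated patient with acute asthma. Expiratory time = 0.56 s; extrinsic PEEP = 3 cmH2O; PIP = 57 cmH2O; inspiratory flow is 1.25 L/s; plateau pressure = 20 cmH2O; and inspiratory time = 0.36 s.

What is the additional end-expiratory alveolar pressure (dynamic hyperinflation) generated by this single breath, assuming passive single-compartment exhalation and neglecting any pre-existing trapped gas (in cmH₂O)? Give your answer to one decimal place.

Vt = flow × Ti = 1.25 L/s × 0.36 s × 1000 mL/L = 450.0 mL.
R = (PIP − Pplat)/V̇ = (57 − 20) / 1.25 = 37.0/1.25 = 29.6 cmH2O·s/L.
C = Vt/(Pplat − PEEP) = 450.0 / (20 − 3) = 450.0/17.0 = 26.471 mL/cmH2O.
τ = R × C = 29.6 × 0.02647 L/cmH2O = 0.7835 s.
Fraction remaining = e^(−Te/τ) = e^(−0.56/0.7835) = 0.4893; trapped volume = 450.0 × 0.4893 = 220.19 mL.
Additional alveolar pressure from trapping ≈ V_trapped / C = 220.19 / 26.471 = 8.318 cmH2O.

8.3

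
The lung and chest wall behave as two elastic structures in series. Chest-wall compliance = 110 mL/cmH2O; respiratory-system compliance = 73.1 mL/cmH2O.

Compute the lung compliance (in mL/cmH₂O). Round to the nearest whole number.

1/CL = 1/Crs − 1/Ccw.
1/CL = 1/73.1 − 1/110 = 0.004589.
CL = 217.91 mL/cmH2O.

218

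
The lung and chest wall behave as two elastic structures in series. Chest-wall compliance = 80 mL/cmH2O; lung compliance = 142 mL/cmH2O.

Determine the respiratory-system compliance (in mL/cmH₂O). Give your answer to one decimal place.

51.2

Lung and chest wall are elastances in series: 1/Crs = 1/CL + 1/Ccw.
1/Crs = 1/142 + 1/80 = 0.01954.
Crs = 51.177 mL/cmH2O.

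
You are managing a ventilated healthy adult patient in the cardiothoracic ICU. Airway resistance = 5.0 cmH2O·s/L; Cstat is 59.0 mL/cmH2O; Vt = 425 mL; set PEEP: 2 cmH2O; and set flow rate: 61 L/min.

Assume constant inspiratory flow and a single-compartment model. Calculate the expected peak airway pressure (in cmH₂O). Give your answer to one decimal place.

14.3

Flow: 61 L/min ÷ 60 = 1.0167 L/s.
Equation of motion (constant flow): PIP = Vt/C + R·V̇ + PEEP.
PIP = 425/59.0 + 5.0×1.0167 + 2 = 7.203 + 5.084 + 2 = 14.287 cmH2O.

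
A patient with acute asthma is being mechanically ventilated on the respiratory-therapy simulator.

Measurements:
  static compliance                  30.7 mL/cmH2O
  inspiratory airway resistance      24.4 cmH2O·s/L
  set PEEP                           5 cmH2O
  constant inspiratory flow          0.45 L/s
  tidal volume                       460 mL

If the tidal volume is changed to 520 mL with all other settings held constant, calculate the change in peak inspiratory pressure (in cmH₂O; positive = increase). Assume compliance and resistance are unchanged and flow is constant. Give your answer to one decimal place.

2.0

PIP = Vt/C + R·V̇ + PEEP (constant-flow equation of motion).
Only the elastic term changes: ΔPIP = ΔVt / C = (520 − 460) / 30.7 = 1.954 cmH2O.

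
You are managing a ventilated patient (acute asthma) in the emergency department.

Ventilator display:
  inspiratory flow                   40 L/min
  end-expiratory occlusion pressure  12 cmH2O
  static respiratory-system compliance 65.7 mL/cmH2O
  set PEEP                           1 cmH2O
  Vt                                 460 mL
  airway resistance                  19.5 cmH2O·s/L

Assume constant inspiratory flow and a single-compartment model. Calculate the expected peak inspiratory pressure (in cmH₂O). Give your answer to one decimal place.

Flow: 40 L/min ÷ 60 = 0.6667 L/s.
Total PEEP = 12 cmH2O (set 1 + intrinsic 11); this is the baseline alveolar pressure.
Equation of motion (constant flow): PIP = Vt/C + R·V̇ + PEEP.
PIP = 460/65.7 + 19.5×0.6667 + 12 = 7.002 + 13.001 + 12 = 32.003 cmH2O.

32.0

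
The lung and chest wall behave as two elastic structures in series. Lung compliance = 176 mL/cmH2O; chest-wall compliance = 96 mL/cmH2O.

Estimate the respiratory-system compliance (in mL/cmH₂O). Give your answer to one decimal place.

62.1

Lung and chest wall are elastances in series: 1/Crs = 1/CL + 1/Ccw.
1/Crs = 1/176 + 1/96 = 0.0161.
Crs = 62.112 mL/cmH2O.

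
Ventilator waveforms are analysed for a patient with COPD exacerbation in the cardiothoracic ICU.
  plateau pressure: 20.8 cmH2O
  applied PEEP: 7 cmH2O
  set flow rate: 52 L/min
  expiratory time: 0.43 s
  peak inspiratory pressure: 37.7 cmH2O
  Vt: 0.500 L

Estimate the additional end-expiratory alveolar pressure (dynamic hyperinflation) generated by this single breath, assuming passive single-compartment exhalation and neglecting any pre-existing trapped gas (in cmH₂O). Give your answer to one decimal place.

Flow: 52 L/min ÷ 60 = 0.8667 L/s.
R = (PIP − Pplat)/V̇ = (37.7 − 20.8) / 0.8667 = 16.9/0.8667 = 19.499 cmH2O·s/L.
C = Vt/(Pplat − PEEP) = 500.0 / (20.8 − 7) = 500.0/13.8 = 36.232 mL/cmH2O.
τ = R × C = 19.499 × 0.03623 L/cmH2O = 0.7064 s.
Fraction remaining = e^(−Te/τ) = e^(−0.43/0.7064) = 0.544; trapped volume = 500.0 × 0.544 = 272.0 mL.
Additional alveolar pressure from trapping ≈ V_trapped / C = 272.0 / 36.232 = 7.507 cmH2O.

7.5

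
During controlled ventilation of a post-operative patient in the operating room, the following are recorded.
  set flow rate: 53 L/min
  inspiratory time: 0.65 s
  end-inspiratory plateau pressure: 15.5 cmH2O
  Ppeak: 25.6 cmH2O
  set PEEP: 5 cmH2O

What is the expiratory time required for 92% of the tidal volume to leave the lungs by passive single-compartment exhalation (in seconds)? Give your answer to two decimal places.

Flow: 53 L/min ÷ 60 = 0.8833 L/s.
Vt = flow × Ti = 0.8833 L/s × 0.65 s × 1000 mL/L = 574.15 mL.
R = (PIP − Pplat)/V̇ = (25.6 − 15.5) / 0.8833 = 10.1/0.8833 = 11.434 cmH2O·s/L.
C = Vt/(Pplat − PEEP) = 574.15 / (15.5 − 5) = 574.15/10.5 = 54.681 mL/cmH2O.
τ = R × C = 11.434 × 0.05468 L/cmH2O = 0.6252 s.
t = −τ·ln(1 − 0.92) = −0.6252·ln(0.08) = 1.579 s.

1.58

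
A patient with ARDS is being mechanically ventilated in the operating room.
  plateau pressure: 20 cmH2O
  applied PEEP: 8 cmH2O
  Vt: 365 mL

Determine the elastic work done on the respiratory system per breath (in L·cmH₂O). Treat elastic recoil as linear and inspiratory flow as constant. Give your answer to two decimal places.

Elastic work ≈ ½ × (Pplat − PEEP) × Vt = 0.5 × (20 − 8) × 0.365 L = 0.5 × 12.0 × 0.365 = 2.19 L·cmH2O.

2.19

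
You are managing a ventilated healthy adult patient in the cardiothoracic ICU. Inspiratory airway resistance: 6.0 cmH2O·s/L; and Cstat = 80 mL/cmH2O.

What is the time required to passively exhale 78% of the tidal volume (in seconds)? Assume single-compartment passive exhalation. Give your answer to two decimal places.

0.73

τ = R × C = 6.0 × 80 mL/cmH2O = 6.0 × 0.080 L/cmH2O = 0.48 s.
Exhaled fraction f = 1 − e^(−t/τ) → t = −τ·ln(1 − f) = −0.48·ln(0.22) = 0.7268 s.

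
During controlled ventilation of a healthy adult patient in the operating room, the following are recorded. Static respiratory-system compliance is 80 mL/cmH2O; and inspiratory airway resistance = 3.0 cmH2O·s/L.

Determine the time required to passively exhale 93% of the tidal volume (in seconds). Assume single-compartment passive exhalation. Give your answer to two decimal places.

0.64

τ = R × C = 3.0 × 80 mL/cmH2O = 3.0 × 0.080 L/cmH2O = 0.24 s.
Exhaled fraction f = 1 − e^(−t/τ) → t = −τ·ln(1 − f) = −0.24·ln(0.07) = 0.6382 s.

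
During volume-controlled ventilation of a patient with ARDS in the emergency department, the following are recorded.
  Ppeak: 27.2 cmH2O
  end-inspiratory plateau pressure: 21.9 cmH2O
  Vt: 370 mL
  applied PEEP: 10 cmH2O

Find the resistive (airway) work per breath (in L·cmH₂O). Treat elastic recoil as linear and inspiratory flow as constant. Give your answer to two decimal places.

With constant inspiratory flow the resistive pressure is constant at PIP − Pplat = 27.2 − 21.9 = 5.3 cmH2O, so resistive work = 5.3 × 0.370 = 1.961 L·cmH2O.

1.96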